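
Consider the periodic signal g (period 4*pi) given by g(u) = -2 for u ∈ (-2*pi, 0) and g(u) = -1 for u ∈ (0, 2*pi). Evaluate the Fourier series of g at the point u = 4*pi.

-3/2

u = 4*pi differs from u = 0 by 1 full period(s), and the series is 4*pi-periodic.
At u = 0 the one-sided limits are g(0^-) = -2 and g(0^+) = -1.
By Dirichlet's theorem the series converges to their average, [(-2) + (-1)]/2 = -3/2.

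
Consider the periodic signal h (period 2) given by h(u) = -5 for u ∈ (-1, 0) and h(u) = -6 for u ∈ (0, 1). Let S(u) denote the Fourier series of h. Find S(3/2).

u = 3/2 differs from u = -1/2 by 1 full period(s), and the series is 2-periodic.
h is continuous at u = -1/2 with value -5, so the series converges to -5 there.

-5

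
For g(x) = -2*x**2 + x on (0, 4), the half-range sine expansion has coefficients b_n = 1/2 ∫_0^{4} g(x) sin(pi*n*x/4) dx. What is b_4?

b_4 = 1/2 ∫_0^{4} (-2*x**2 + x) sin(pi*x) dx.
Integrating by parts twice (tabular method), an antiderivative of (-2*x**2 + x) sin(pi*x) is 2*x**2*cos(pi*x)/pi - 4*x*sin(pi*x)/pi**2 - x*cos(pi*x)/pi + sin(pi*x)/pi**2 - 4*cos(pi*x)/pi**3; evaluating from 0 to 4: ∫_{0}^{4} (-2*x**2 + x) sin(pi*x) dx = (-4/pi**3 + 28/pi) - (-4/pi**3) = 28/pi.
Hence b_4 = (1/2)·(28/pi) = 14/pi.

14/pi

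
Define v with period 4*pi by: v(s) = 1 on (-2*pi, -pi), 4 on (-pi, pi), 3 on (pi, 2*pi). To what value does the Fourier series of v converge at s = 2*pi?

At s = 2*pi the one-sided limits are v(2*pi^-) = 3 and v(2*pi^+) = 1.
By Dirichlet's theorem the series converges to their average, [(3) + (1)]/2 = 2.

2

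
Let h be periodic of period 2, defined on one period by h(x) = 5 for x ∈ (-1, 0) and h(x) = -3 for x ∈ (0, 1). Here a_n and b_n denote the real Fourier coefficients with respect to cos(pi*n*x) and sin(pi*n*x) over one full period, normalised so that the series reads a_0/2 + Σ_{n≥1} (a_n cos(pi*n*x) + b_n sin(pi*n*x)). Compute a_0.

a_0 = ∫_{-1}^{1} h(x) dx = 2.

2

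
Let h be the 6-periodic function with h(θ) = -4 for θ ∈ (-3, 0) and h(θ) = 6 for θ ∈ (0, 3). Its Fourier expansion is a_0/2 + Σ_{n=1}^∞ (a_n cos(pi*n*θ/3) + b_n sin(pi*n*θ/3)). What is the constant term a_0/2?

a_0 = 1/3 ∫_{-3}^{3} h(θ) dθ = 1/3 · (6) = 2.
So the constant term a_0/2 = 1.

1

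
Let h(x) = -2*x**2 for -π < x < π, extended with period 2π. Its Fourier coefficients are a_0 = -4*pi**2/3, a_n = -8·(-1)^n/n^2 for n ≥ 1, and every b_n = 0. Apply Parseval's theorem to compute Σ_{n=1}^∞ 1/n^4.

pi**4/90

Parseval: a_0^2/2 + Σ a_n^2 = (1/π) ∫_{-π}^{π} h(x)^2 dx = 8*pi**4/5.
Subtract a_0^2/2 = 8*pi**4/9: Σ a_n^2 = 32*pi**4/45.
Since a_n^2 = 64/n^4, Σ 1/n^4 = pi**4/90.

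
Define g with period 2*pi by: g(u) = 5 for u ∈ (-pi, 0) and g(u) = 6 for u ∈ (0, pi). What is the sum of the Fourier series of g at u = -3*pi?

u = -3*pi differs from u = pi by -2 full period(s), and the series is 2*pi-periodic.
At u = pi the one-sided limits are g(pi^-) = 6 and g(pi^+) = 5.
By Dirichlet's theorem the series converges to their average, [(6) + (5)]/2 = 11/2.

11/2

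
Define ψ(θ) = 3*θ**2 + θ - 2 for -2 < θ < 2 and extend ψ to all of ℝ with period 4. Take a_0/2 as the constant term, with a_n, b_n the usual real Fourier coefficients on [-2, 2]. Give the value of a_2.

a_2 = 1/2 ∫_{-2}^{2} ψ(θ) cos(pi*θ) dθ.
Integrating by parts twice (tabular method), an antiderivative of (3*θ**2 + θ - 2) cos(pi*θ) is 3*θ**2*sin(pi*θ)/pi + θ*sin(pi*θ)/pi + 6*θ*cos(pi*θ)/pi**2 - 2*sin(pi*θ)/pi - 6*sin(pi*θ)/pi**3 + cos(pi*θ)/pi**2; evaluating from -2 to 2: ∫_{-2}^{2} (3*θ**2 + θ - 2) cos(pi*θ) dθ = (13/pi**2) - (-11/pi**2) = 24/pi**2.
Hence a_2 = (1/2)·(24/pi**2) = 12/pi**2.

12/pi**2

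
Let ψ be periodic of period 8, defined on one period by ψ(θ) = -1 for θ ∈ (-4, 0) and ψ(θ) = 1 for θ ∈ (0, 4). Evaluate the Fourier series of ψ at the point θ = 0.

0

At θ = 0 the one-sided limits are ψ(0^-) = -1 and ψ(0^+) = 1.
By Dirichlet's theorem the series converges to their average, [(-1) + (1)]/2 = 0.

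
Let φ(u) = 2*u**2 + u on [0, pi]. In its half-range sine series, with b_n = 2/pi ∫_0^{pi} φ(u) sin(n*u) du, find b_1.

-16/pi + 2 + 4*pi

b_1 = 2/pi ∫_0^{pi} (2*u**2 + u) sin(u) du.
Integrating by parts twice (tabular method), an antiderivative of (2*u**2 + u) sin(u) is -2*u**2*cos(u) + 4*u*sin(u) - u*cos(u) + sin(u) + 4*cos(u); evaluating from 0 to pi: ∫_{0}^{pi} (2*u**2 + u) sin(u) du = (-4 + pi + 2*pi**2) - (4) = -8 + pi + 2*pi**2.
Hence b_1 = (2/pi)·(-8 + pi + 2*pi**2) = -16/pi + 2 + 4*pi.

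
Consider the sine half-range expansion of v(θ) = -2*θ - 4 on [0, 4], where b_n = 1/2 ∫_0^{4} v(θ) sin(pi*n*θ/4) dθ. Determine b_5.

b_5 = 1/2 ∫_0^{4} (-2*θ - 4) sin(5*pi*θ/4) dθ.
Integrating by parts (boundary term plus one more integral), an antiderivative of (-2*θ - 4) sin(5*pi*θ/4) is 8*θ*cos(5*pi*θ/4)/(5*pi) - 32*sin(5*pi*θ/4)/(25*pi**2) + 16*cos(5*pi*θ/4)/(5*pi); evaluating from 0 to 4: ∫_{0}^{4} (-2*θ - 4) sin(5*pi*θ/4) dθ = (-48/(5*pi)) - (16/(5*pi)) = -64/(5*pi).
Hence b_5 = (1/2)·(-64/(5*pi)) = -32/(5*pi).

-32/(5*pi)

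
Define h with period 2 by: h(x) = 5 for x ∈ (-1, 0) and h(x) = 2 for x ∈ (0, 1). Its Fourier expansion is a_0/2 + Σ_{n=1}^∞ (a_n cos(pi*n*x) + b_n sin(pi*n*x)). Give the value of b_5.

b_5 = ∫_{-1}^{1} h(x) sin(5*pi*x) dx.
Split the integral at the breakpoints.
Directly, an antiderivative of (5) sin(5*pi*x) is -cos(5*pi*x)/pi; evaluating from -1 to 0: ∫_{-1}^{0} (5) sin(5*pi*x) dx = (-1/pi) - (1/pi) = -2/pi.
Directly, an antiderivative of (2) sin(5*pi*x) is -2*cos(5*pi*x)/(5*pi); evaluating from 0 to 1: ∫_{0}^{1} (2) sin(5*pi*x) dx = (2/(5*pi)) - (-2/(5*pi)) = 4/(5*pi).
Summing the pieces gives b_5 = -6/(5*pi).

-6/(5*pi)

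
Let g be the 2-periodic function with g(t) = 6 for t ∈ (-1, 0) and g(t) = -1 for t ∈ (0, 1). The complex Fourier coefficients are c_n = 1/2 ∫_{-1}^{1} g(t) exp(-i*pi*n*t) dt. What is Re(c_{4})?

Since g is real-valued, Re(c_{4}) = 1/2 ∫_{-1}^{1} g(t) cos(4*pi*t) dt = a_{4}/2.
Split the integral at the breakpoints.
Directly, an antiderivative of (6) cos(4*pi*t) is 3*sin(4*pi*t)/(2*pi); evaluating from -1 to 0: ∫_{-1}^{0} (6) cos(4*pi*t) dt = (0) - (0) = 0.
Directly, an antiderivative of (-1) cos(4*pi*t) is -sin(4*pi*t)/(4*pi); evaluating from 0 to 1: ∫_{0}^{1} (-1) cos(4*pi*t) dt = (0) - (0) = 0.
So ∫_{-1}^{1} g(t) cos(4*pi*t) dt = 0.
Hence Re(c_{4}) = (1/2)·(0) = 0.

0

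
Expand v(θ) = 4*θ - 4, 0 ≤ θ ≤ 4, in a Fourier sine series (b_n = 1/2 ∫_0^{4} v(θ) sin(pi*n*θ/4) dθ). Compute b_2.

-16/pi

b_2 = 1/2 ∫_0^{4} (4*θ - 4) sin(pi*θ/2) dθ.
Integrating by parts (boundary term plus one more integral), an antiderivative of (4*θ - 4) sin(pi*θ/2) is -8*θ*cos(pi*θ/2)/pi + 16*sin(pi*θ/2)/pi**2 + 8*cos(pi*θ/2)/pi; evaluating from 0 to 4: ∫_{0}^{4} (4*θ - 4) sin(pi*θ/2) dθ = (-24/pi) - (8/pi) = -32/pi.
Hence b_2 = (1/2)·(-32/pi) = -16/pi.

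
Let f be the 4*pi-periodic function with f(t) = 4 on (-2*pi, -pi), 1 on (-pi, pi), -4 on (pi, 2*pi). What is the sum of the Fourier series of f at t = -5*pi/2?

-4

t = -5*pi/2 differs from t = 3*pi/2 by -1 full period(s), and the series is 4*pi-periodic.
f is continuous at t = 3*pi/2 with value -4, so the series converges to -4 there.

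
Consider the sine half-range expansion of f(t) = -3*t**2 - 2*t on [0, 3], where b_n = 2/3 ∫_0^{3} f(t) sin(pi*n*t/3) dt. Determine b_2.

33/pi

b_2 = 2/3 ∫_0^{3} (-3*t**2 - 2*t) sin(2*pi*t/3) dt.
Integrating by parts twice (tabular method), an antiderivative of (-3*t**2 - 2*t) sin(2*pi*t/3) is 9*t**2*cos(2*pi*t/3)/(2*pi) - 27*t*sin(2*pi*t/3)/(2*pi**2) + 3*t*cos(2*pi*t/3)/pi - 9*sin(2*pi*t/3)/(2*pi**2) - 81*cos(2*pi*t/3)/(4*pi**3); evaluating from 0 to 3: ∫_{0}^{3} (-3*t**2 - 2*t) sin(2*pi*t/3) dt = (9*(-9 + 22*pi**2)/(4*pi**3)) - (-81/(4*pi**3)) = 99/(2*pi).
Hence b_2 = (2/3)·(99/(2*pi)) = 33/pi.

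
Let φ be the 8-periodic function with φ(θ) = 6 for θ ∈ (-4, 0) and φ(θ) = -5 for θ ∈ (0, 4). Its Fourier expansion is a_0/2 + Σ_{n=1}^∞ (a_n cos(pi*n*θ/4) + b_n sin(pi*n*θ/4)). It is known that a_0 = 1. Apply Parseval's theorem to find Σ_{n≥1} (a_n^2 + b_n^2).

121/2

Parseval: a_0^2/2 + Σ_{n≥1} (a_n^2+b_n^2) = 1/4 ∫_{-4}^{4} φ(θ)^2 dθ = 61.
Subtract a_0^2/2 = 1/2: Σ (a_n^2+b_n^2) = 121/2.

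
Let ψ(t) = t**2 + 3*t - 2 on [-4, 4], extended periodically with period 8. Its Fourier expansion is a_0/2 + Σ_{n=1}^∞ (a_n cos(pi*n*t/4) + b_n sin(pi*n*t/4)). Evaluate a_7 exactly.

-64/(49*pi**2)

a_7 = 1/4 ∫_{-4}^{4} ψ(t) cos(7*pi*t/4) dt.
Integrating by parts twice (tabular method), an antiderivative of (t**2 + 3*t - 2) cos(7*pi*t/4) is 4*t**2*sin(7*pi*t/4)/(7*pi) + 12*t*sin(7*pi*t/4)/(7*pi) + 32*t*cos(7*pi*t/4)/(49*pi**2) - 8*sin(7*pi*t/4)/(7*pi) - 128*sin(7*pi*t/4)/(343*pi**3) + 48*cos(7*pi*t/4)/(49*pi**2); evaluating from -4 to 4: ∫_{-4}^{4} (t**2 + 3*t - 2) cos(7*pi*t/4) dt = (-176/(49*pi**2)) - (80/(49*pi**2)) = -256/(49*pi**2).
Hence a_7 = (1/4)·(-256/(49*pi**2)) = -64/(49*pi**2).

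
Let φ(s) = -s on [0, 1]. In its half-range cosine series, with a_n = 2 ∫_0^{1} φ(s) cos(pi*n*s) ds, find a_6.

0

a_6 = 2 ∫_0^{1} (-s) cos(6*pi*s) ds.
Integrating by parts (boundary term plus one more integral), an antiderivative of (-s) cos(6*pi*s) is -s*sin(6*pi*s)/(6*pi) - cos(6*pi*s)/(36*pi**2); evaluating from 0 to 1: ∫_{0}^{1} (-s) cos(6*pi*s) ds = (-1/(36*pi**2)) - (-1/(36*pi**2)) = 0.
Hence a_6 = 2·(0) = 0.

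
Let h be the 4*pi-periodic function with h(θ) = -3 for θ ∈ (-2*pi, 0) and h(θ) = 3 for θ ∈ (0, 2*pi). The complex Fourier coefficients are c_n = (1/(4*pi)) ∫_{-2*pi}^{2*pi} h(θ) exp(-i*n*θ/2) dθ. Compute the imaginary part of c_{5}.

-6/(5*pi)

Since h is real-valued, Im(c_{5}) = -(1/(4*pi)) ∫_{-2*pi}^{2*pi} h(θ) sin(5*θ/2) dθ = -b_{5}/2.
h is odd and sin(5*θ/2) is odd, so the integrand is even: ∫_{-2*pi}^{2*pi} h(θ) sin(5*θ/2) dθ = 2∫_0^{2*pi} h(θ) sin(5*θ/2) dθ.
Directly, an antiderivative of (3) sin(5*θ/2) is -6*cos(5*θ/2)/5; evaluating from 0 to 2*pi: ∫_{0}^{2*pi} (3) sin(5*θ/2) dθ = (6/5) - (-6/5) = 12/5.
So ∫_{-2*pi}^{2*pi} h(θ) sin(5*θ/2) dθ = 24/5.
Hence Im(c_{5}) = (-1/(4*pi))·(24/5) = -6/(5*pi).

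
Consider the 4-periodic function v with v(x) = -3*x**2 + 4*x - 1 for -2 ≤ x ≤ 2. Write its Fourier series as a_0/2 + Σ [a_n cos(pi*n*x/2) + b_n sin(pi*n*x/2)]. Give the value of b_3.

16/(3*pi)

b_3 = 1/2 ∫_{-2}^{2} v(x) sin(3*pi*x/2) dx.
Integrating by parts twice (tabular method), an antiderivative of (-3*x**2 + 4*x - 1) sin(3*pi*x/2) is 2*x**2*cos(3*pi*x/2)/pi - 8*x*sin(3*pi*x/2)/(3*pi**2) - 8*x*cos(3*pi*x/2)/(3*pi) + 16*sin(3*pi*x/2)/(9*pi**2) - 16*cos(3*pi*x/2)/(9*pi**3) + 2*cos(3*pi*x/2)/(3*pi); evaluating from -2 to 2: ∫_{-2}^{2} (-3*x**2 + 4*x - 1) sin(3*pi*x/2) dx = (2*(8 - 15*pi**2)/(9*pi**3)) - (-14/pi + 16/(9*pi**3)) = 32/(3*pi).
Hence b_3 = (1/2)·(32/(3*pi)) = 16/(3*pi).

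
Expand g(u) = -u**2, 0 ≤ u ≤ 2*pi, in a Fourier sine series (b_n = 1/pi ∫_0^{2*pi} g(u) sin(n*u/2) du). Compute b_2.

b_2 = 1/pi ∫_0^{2*pi} (-u**2) sin(u) du.
Integrating by parts twice (tabular method), an antiderivative of (-u**2) sin(u) is u**2*cos(u) - 2*u*sin(u) - 2*cos(u); evaluating from 0 to 2*pi: ∫_{0}^{2*pi} (-u**2) sin(u) du = (-2 + 4*pi**2) - (-2) = 4*pi**2.
Hence b_2 = (1/pi)·(4*pi**2) = 4*pi.

4*pi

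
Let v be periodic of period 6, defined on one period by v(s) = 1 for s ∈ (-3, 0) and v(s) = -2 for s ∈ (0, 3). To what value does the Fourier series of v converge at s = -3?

At s = -3 the one-sided limits are v(-3^-) = -2 and v(-3^+) = 1.
By Dirichlet's theorem the series converges to their average, [(-2) + (1)]/2 = -1/2.

-1/2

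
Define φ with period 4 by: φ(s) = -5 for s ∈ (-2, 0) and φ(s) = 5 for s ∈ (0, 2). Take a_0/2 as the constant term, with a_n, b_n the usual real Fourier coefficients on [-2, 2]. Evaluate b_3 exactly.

20/(3*pi)

b_3 = 1/2 ∫_{-2}^{2} φ(s) sin(3*pi*s/2) ds.
φ is odd and sin(3*pi*s/2) is odd, so the integrand is even and b_3 = ∫_0^{2} φ(s) sin(3*pi*s/2) ds.
Directly, an antiderivative of (5) sin(3*pi*s/2) is -10*cos(3*pi*s/2)/(3*pi); evaluating from 0 to 2: ∫_{0}^{2} (5) sin(3*pi*s/2) ds = (10/(3*pi)) - (-10/(3*pi)) = 20/(3*pi).
Hence b_3 = 20/(3*pi).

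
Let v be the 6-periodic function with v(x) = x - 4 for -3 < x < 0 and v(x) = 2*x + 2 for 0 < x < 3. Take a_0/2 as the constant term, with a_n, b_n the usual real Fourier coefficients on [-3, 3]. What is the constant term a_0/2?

-1/4

a_0 = 1/3 ∫_{-3}^{3} v(x) dx = 1/3 · (-3/2) = -1/2.
So the constant term a_0/2 = -1/4.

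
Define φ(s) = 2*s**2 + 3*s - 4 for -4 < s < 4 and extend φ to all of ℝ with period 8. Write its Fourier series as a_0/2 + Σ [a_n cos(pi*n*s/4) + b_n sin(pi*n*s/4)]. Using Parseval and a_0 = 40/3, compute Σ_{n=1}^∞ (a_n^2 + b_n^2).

Parseval: a_0^2/2 + Σ_{n≥1} (a_n^2+b_n^2) = 1/4 ∫_{-4}^{4} φ(s)^2 ds = 5504/15.
Subtract a_0^2/2 = 800/9: Σ (a_n^2+b_n^2) = 12512/45.

12512/45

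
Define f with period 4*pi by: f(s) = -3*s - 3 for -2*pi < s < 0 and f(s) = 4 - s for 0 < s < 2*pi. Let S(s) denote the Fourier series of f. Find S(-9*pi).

-3 + 3*pi

s = -9*pi differs from s = -pi by -2 full period(s), and the series is 4*pi-periodic.
f is continuous at s = -pi with value -3 + 3*pi, so the series converges to -3 + 3*pi there.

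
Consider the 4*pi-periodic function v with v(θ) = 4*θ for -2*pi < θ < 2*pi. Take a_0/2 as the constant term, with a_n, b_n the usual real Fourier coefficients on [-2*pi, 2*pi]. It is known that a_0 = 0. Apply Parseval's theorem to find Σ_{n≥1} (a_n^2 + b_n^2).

Parseval: a_0^2/2 + Σ_{n≥1} (a_n^2+b_n^2) = (1/(2*pi)) ∫_{-2*pi}^{2*pi} v(θ)^2 dθ = 128*pi**2/3.
Subtract a_0^2/2 = 0: Σ (a_n^2+b_n^2) = 128*pi**2/3.

128*pi**2/3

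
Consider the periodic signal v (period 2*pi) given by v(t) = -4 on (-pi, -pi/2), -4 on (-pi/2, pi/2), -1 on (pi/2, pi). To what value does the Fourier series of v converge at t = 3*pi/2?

-4

t = 3*pi/2 differs from t = -pi/2 by 1 full period(s), and the series is 2*pi-periodic.
v is continuous at t = -pi/2 with value -4, so the series converges to -4 there.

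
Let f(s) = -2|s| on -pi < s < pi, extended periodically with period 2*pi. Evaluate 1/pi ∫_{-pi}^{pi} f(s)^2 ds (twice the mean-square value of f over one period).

1/pi ∫_{-pi}^{pi} f(s)^2 ds = 1/pi · (8*pi**3/3) = 8*pi**2/3.

8*pi**2/3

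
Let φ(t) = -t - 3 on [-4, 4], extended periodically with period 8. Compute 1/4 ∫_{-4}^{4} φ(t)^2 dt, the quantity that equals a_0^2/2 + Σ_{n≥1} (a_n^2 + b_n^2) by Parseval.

1/4 ∫_{-4}^{4} φ(t)^2 dt = 1/4 · (344/3) = 86/3.

86/3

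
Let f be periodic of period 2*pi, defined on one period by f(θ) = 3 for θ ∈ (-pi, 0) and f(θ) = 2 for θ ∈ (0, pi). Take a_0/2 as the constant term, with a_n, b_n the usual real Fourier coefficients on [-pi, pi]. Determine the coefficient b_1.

b_1 = 1/pi ∫_{-pi}^{pi} f(θ) sin(θ) dθ.
Split the integral at the breakpoints.
Directly, an antiderivative of (3) sin(θ) is -3*cos(θ); evaluating from -pi to 0: ∫_{-pi}^{0} (3) sin(θ) dθ = (-3) - (3) = -6.
Directly, an antiderivative of (2) sin(θ) is -2*cos(θ); evaluating from 0 to pi: ∫_{0}^{pi} (2) sin(θ) dθ = (2) - (-2) = 4.
Summing the pieces and multiplying by (1/pi) gives b_1 = -2/pi.

-2/pi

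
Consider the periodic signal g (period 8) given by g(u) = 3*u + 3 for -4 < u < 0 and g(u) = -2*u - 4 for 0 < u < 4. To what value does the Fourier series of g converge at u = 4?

u = 4 differs from u = -4 by 1 full period(s), and the series is 8-periodic.
At u = -4 the one-sided limits are g(-4^-) = -12 and g(-4^+) = -9.
By Dirichlet's theorem the series converges to their average, [(-12) + (-9)]/2 = -21/2.

-21/2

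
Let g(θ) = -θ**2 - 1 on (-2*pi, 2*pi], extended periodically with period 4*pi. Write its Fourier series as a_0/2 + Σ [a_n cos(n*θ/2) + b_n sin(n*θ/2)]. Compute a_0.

-8*pi**2/3 - 2

a_0 = (1/(2*pi)) ∫_{-2*pi}^{2*pi} g(θ) dθ = (1/(2*pi)) · (-16*pi**3/3 - 4*pi) = -8*pi**2/3 - 2.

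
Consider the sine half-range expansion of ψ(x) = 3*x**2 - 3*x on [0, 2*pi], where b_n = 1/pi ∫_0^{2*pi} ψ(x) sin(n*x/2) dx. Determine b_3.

b_3 = 1/pi ∫_0^{2*pi} (3*x**2 - 3*x) sin(3*x/2) dx.
Integrating by parts twice (tabular method), an antiderivative of (3*x**2 - 3*x) sin(3*x/2) is -2*x**2*cos(3*x/2) + 8*x*sin(3*x/2)/3 + 2*x*cos(3*x/2) - 4*sin(3*x/2)/3 + 16*cos(3*x/2)/9; evaluating from 0 to 2*pi: ∫_{0}^{2*pi} (3*x**2 - 3*x) sin(3*x/2) dx = (-4*pi - 16/9 + 8*pi**2) - (16/9) = -4*pi - 32/9 + 8*pi**2.
Hence b_3 = (1/pi)·(-4*pi - 32/9 + 8*pi**2) = -4 - 32/(9*pi) + 8*pi.

-4 - 32/(9*pi) + 8*pi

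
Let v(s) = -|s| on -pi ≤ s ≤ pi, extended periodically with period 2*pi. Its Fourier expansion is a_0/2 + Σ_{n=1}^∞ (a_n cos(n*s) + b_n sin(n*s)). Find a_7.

4/(49*pi)

a_7 = 1/pi ∫_{-pi}^{pi} v(s) cos(7*s) ds.
v is even and cos(7*s) is even, so the integrand is even and a_7 = 2/pi ∫_0^{pi} v(s) cos(7*s) ds.
Integrating by parts (boundary term plus one more integral), an antiderivative of (-s) cos(7*s) is -s*sin(7*s)/7 - cos(7*s)/49; evaluating from 0 to pi: ∫_{0}^{pi} (-s) cos(7*s) ds = (1/49) - (-1/49) = 2/49.
Hence a_7 = (2/pi)·(2/49) = 4/(49*pi).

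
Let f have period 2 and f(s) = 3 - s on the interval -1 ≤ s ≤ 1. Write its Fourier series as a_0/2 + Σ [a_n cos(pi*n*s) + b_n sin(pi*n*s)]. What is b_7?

-2/(7*pi)

b_7 = ∫_{-1}^{1} f(s) sin(7*pi*s) ds.
Integrating by parts (boundary term plus one more integral), an antiderivative of (3 - s) sin(7*pi*s) is s*cos(7*pi*s)/(7*pi) - sin(7*pi*s)/(49*pi**2) - 3*cos(7*pi*s)/(7*pi); evaluating from -1 to 1: ∫_{-1}^{1} (3 - s) sin(7*pi*s) ds = (2/(7*pi)) - (4/(7*pi)) = -2/(7*pi).
Hence b_7 = -2/(7*pi).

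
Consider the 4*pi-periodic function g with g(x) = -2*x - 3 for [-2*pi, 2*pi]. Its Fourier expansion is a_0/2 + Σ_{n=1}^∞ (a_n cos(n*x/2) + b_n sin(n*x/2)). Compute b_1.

-8

b_1 = (1/(2*pi)) ∫_{-2*pi}^{2*pi} g(x) sin(x/2) dx.
Integrating by parts (boundary term plus one more integral), an antiderivative of (-2*x - 3) sin(x/2) is 4*x*cos(x/2) - 8*sin(x/2) + 6*cos(x/2); evaluating from -2*pi to 2*pi: ∫_{-2*pi}^{2*pi} (-2*x - 3) sin(x/2) dx = (-8*pi - 6) - (-6 + 8*pi) = -16*pi.
Hence b_1 = (1/(2*pi))·(-16*pi) = -8.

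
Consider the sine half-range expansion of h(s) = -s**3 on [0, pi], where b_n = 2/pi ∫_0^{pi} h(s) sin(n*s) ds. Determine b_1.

12 - 2*pi**2

b_1 = 2/pi ∫_0^{pi} (-s**3) sin(s) ds.
Integrating by parts three times (tabular method), an antiderivative of (-s**3) sin(s) is s**3*cos(s) - 3*s**2*sin(s) - 6*s*cos(s) + 6*sin(s); evaluating from 0 to pi: ∫_{0}^{pi} (-s**3) sin(s) ds = (pi*(6 - pi**2)) - (0) = pi*(6 - pi**2).
Hence b_1 = (2/pi)·(pi*(6 - pi**2)) = 12 - 2*pi**2.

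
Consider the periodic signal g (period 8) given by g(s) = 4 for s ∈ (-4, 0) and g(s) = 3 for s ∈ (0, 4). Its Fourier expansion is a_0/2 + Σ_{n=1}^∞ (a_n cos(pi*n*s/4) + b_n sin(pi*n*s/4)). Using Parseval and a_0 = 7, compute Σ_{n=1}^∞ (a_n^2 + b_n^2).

Parseval: a_0^2/2 + Σ_{n≥1} (a_n^2+b_n^2) = 1/4 ∫_{-4}^{4} g(s)^2 ds = 25.
Subtract a_0^2/2 = 49/2: Σ (a_n^2+b_n^2) = 1/2.

1/2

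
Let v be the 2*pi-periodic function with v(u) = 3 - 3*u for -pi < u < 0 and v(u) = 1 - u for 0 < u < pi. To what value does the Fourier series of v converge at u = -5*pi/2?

u = -5*pi/2 differs from u = -pi/2 by -1 full period(s), and the series is 2*pi-periodic.
v is continuous at u = -pi/2 with value 3 + 3*pi/2, so the series converges to 3 + 3*pi/2 there.

3 + 3*pi/2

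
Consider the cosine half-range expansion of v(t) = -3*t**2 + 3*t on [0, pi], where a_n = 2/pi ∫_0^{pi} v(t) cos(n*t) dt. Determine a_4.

a_4 = 2/pi ∫_0^{pi} (-3*t**2 + 3*t) cos(4*t) dt.
Integrating by parts twice (tabular method), an antiderivative of (-3*t**2 + 3*t) cos(4*t) is -3*t**2*sin(4*t)/4 + 3*t*sin(4*t)/4 - 3*t*cos(4*t)/8 + 3*sin(4*t)/32 + 3*cos(4*t)/16; evaluating from 0 to pi: ∫_{0}^{pi} (-3*t**2 + 3*t) cos(4*t) dt = (3/16 - 3*pi/8) - (3/16) = -3*pi/8.
Hence a_4 = (2/pi)·(-3*pi/8) = -3/4.

-3/4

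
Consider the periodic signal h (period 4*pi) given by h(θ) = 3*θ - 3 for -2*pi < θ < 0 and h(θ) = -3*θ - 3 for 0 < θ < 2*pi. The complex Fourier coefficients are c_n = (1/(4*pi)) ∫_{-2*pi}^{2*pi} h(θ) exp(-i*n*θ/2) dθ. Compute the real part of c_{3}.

4/(3*pi)

Since h is real-valued, Re(c_{3}) = (1/(4*pi)) ∫_{-2*pi}^{2*pi} h(θ) cos(3*θ/2) dθ = a_{3}/2.
h is even and cos(3*θ/2) is even, so the integrand is even: ∫_{-2*pi}^{2*pi} h(θ) cos(3*θ/2) dθ = 2∫_0^{2*pi} h(θ) cos(3*θ/2) dθ.
Integrating by parts (boundary term plus one more integral), an antiderivative of (-3*θ - 3) cos(3*θ/2) is -2*θ*sin(3*θ/2) - 2*sin(3*θ/2) - 4*cos(3*θ/2)/3; evaluating from 0 to 2*pi: ∫_{0}^{2*pi} (-3*θ - 3) cos(3*θ/2) dθ = (4/3) - (-4/3) = 8/3.
So ∫_{-2*pi}^{2*pi} h(θ) cos(3*θ/2) dθ = 16/3.
Hence Re(c_{3}) = (1/(4*pi))·(16/3) = 4/(3*pi).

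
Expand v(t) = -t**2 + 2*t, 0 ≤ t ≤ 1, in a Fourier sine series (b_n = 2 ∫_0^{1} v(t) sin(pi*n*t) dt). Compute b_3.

2*(4 + 9*pi**2)/(27*pi**3)

b_3 = 2 ∫_0^{1} (-t**2 + 2*t) sin(3*pi*t) dt.
Integrating by parts twice (tabular method), an antiderivative of (-t**2 + 2*t) sin(3*pi*t) is t**2*cos(3*pi*t)/(3*pi) - 2*t*sin(3*pi*t)/(9*pi**2) - 2*t*cos(3*pi*t)/(3*pi) + 2*sin(3*pi*t)/(9*pi**2) - 2*cos(3*pi*t)/(27*pi**3); evaluating from 0 to 1: ∫_{0}^{1} (-t**2 + 2*t) sin(3*pi*t) dt = ((2 + 9*pi**2)/(27*pi**3)) - (-2/(27*pi**3)) = (4 + 9*pi**2)/(27*pi**3).
Hence b_3 = 2·((4 + 9*pi**2)/(27*pi**3)) = 2*(4 + 9*pi**2)/(27*pi**3).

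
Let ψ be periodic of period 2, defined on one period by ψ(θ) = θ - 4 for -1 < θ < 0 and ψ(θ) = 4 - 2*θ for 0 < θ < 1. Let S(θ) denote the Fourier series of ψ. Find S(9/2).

θ = 9/2 differs from θ = 1/2 by 2 full period(s), and the series is 2-periodic.
ψ is continuous at θ = 1/2 with value 3, so the series converges to 3 there.

3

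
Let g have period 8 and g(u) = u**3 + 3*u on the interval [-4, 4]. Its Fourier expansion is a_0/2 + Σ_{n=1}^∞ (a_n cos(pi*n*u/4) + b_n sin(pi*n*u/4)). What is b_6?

4*(8 - 57*pi**2)/(9*pi**3)

b_6 = 1/4 ∫_{-4}^{4} g(u) sin(3*pi*u/2) du.
g is odd and sin(3*pi*u/2) is odd, so the integrand is even and b_6 = 1/2 ∫_0^{4} g(u) sin(3*pi*u/2) du.
Integrating by parts three times (tabular method), an antiderivative of (u**3 + 3*u) sin(3*pi*u/2) is -2*u**3*cos(3*pi*u/2)/(3*pi) + 4*u**2*sin(3*pi*u/2)/(3*pi**2) - 2*u*cos(3*pi*u/2)/pi + 16*u*cos(3*pi*u/2)/(9*pi**3) - 32*sin(3*pi*u/2)/(27*pi**4) + 4*sin(3*pi*u/2)/(3*pi**2); evaluating from 0 to 4: ∫_{0}^{4} (u**3 + 3*u) sin(3*pi*u/2) du = (8*(8 - 57*pi**2)/(9*pi**3)) - (0) = 8*(8 - 57*pi**2)/(9*pi**3).
Hence b_6 = (1/2)·(8*(8 - 57*pi**2)/(9*pi**3)) = 4*(8 - 57*pi**2)/(9*pi**3).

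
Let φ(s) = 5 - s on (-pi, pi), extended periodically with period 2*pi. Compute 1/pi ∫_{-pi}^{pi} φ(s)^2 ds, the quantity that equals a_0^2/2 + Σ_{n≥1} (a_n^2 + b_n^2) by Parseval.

2*pi**2/3 + 50

1/pi ∫_{-pi}^{pi} φ(s)^2 ds = 1/pi · (2*pi*(pi**2 + 75)/3) = 2*pi**2/3 + 50.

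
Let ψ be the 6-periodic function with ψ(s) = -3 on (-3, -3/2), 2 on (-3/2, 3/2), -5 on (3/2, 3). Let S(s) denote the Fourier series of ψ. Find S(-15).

-4

s = -15 differs from s = -3 by -2 full period(s), and the series is 6-periodic.
At s = -3 the one-sided limits are ψ(-3^-) = -5 and ψ(-3^+) = -3.
By Dirichlet's theorem the series converges to their average, [(-5) + (-3)]/2 = -4.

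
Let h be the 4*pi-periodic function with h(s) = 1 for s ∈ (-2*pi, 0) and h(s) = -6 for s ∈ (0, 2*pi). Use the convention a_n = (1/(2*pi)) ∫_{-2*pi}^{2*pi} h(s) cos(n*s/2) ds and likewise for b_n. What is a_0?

-5

a_0 = (1/(2*pi)) ∫_{-2*pi}^{2*pi} h(s) ds = (1/(2*pi)) · (-10*pi) = -5.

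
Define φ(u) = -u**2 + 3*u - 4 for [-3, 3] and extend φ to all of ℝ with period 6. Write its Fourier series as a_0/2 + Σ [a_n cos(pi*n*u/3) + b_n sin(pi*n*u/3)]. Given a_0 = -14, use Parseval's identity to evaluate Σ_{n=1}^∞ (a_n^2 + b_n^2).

Parseval: a_0^2/2 + Σ_{n≥1} (a_n^2+b_n^2) = 1/3 ∫_{-3}^{3} φ(u)^2 du = 832/5.
Subtract a_0^2/2 = 98: Σ (a_n^2+b_n^2) = 342/5.

342/5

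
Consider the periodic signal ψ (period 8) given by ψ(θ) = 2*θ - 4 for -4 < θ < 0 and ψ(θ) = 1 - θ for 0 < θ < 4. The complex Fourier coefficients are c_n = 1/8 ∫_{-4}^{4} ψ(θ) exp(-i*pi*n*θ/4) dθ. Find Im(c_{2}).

Since ψ is real-valued, Im(c_{2}) = -1/8 ∫_{-4}^{4} ψ(θ) sin(pi*θ/2) dθ = -b_{2}/2.
Split the integral at the breakpoints.
Integrating by parts (boundary term plus one more integral), an antiderivative of (2*θ - 4) sin(pi*θ/2) is -4*θ*cos(pi*θ/2)/pi + 8*sin(pi*θ/2)/pi**2 + 8*cos(pi*θ/2)/pi; evaluating from -4 to 0: ∫_{-4}^{0} (2*θ - 4) sin(pi*θ/2) dθ = (8/pi) - (24/pi) = -16/pi.
Integrating by parts (boundary term plus one more integral), an antiderivative of (1 - θ) sin(pi*θ/2) is 2*θ*cos(pi*θ/2)/pi - 4*sin(pi*θ/2)/pi**2 - 2*cos(pi*θ/2)/pi; evaluating from 0 to 4: ∫_{0}^{4} (1 - θ) sin(pi*θ/2) dθ = (6/pi) - (-2/pi) = 8/pi.
So ∫_{-4}^{4} ψ(θ) sin(pi*θ/2) dθ = -8/pi.
Hence Im(c_{2}) = (-1/8)·(-8/pi) = 1/pi.

1/pi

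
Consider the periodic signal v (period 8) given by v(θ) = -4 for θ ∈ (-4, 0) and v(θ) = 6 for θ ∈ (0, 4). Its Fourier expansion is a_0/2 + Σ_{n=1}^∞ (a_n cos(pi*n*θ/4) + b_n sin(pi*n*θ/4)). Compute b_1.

20/pi

b_1 = 1/4 ∫_{-4}^{4} v(θ) sin(pi*θ/4) dθ.
Split the integral at the breakpoints.
Directly, an antiderivative of (-4) sin(pi*θ/4) is 16*cos(pi*θ/4)/pi; evaluating from -4 to 0: ∫_{-4}^{0} (-4) sin(pi*θ/4) dθ = (16/pi) - (-16/pi) = 32/pi.
Directly, an antiderivative of (6) sin(pi*θ/4) is -24*cos(pi*θ/4)/pi; evaluating from 0 to 4: ∫_{0}^{4} (6) sin(pi*θ/4) dθ = (24/pi) - (-24/pi) = 48/pi.
Summing the pieces and multiplying by (1/4) gives b_1 = 20/pi.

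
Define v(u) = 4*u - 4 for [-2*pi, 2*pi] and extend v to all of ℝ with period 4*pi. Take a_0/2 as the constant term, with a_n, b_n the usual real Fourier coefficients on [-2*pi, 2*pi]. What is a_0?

-8

a_0 = (1/(2*pi)) ∫_{-2*pi}^{2*pi} v(u) du = (1/(2*pi)) · (-16*pi) = -8.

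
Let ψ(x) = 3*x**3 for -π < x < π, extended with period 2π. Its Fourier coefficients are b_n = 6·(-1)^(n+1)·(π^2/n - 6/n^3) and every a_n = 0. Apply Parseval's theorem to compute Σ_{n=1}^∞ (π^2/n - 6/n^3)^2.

pi**6/14

Parseval: Σ b_n^2 = (1/π) ∫_{-π}^{π} ψ(x)^2 dx = 18*pi**6/7.
b_n^2 = 36·(π^2/n - 6/n^3)^2, so the sum equals (18*pi**6/7)/36 = pi**6/14.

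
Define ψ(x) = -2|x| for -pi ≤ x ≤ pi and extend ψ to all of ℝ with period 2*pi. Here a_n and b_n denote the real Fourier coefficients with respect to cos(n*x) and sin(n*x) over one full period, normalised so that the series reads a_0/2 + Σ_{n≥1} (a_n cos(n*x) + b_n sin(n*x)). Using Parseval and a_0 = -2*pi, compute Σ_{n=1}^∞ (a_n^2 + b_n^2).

Parseval: a_0^2/2 + Σ_{n≥1} (a_n^2+b_n^2) = 1/pi ∫_{-pi}^{pi} ψ(x)^2 dx = 8*pi**2/3.
Subtract a_0^2/2 = 2*pi**2: Σ (a_n^2+b_n^2) = 2*pi**2/3.

2*pi**2/3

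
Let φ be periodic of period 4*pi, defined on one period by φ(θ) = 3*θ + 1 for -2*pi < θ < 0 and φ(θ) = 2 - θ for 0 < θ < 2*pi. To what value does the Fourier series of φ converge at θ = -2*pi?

3/2 - 4*pi

θ = -2*pi differs from θ = 2*pi by -1 full period(s), and the series is 4*pi-periodic.
At θ = 2*pi the one-sided limits are φ(2*pi^-) = 2 - 2*pi and φ(2*pi^+) = 1 - 6*pi.
By Dirichlet's theorem the series converges to their average, [(2 - 2*pi) + (1 - 6*pi)]/2 = 3/2 - 4*pi.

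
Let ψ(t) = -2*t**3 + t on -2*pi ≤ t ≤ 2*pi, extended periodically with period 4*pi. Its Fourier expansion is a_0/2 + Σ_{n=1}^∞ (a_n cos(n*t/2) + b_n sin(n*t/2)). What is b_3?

b_3 = (1/(2*pi)) ∫_{-2*pi}^{2*pi} ψ(t) sin(3*t/2) dt.
ψ is odd and sin(3*t/2) is odd, so the integrand is even and b_3 = 1/pi ∫_0^{2*pi} ψ(t) sin(3*t/2) dt.
Integrating by parts three times (tabular method), an antiderivative of (-2*t**3 + t) sin(3*t/2) is 4*t**3*cos(3*t/2)/3 - 8*t**2*sin(3*t/2)/3 - 38*t*cos(3*t/2)/9 + 76*sin(3*t/2)/27; evaluating from 0 to 2*pi: ∫_{0}^{2*pi} (-2*t**3 + t) sin(3*t/2) dt = (4*pi*(19 - 24*pi**2)/9) - (0) = 4*pi*(19 - 24*pi**2)/9.
Hence b_3 = (1/pi)·(4*pi*(19 - 24*pi**2)/9) = 76/9 - 32*pi**2/3.

76/9 - 32*pi**2/3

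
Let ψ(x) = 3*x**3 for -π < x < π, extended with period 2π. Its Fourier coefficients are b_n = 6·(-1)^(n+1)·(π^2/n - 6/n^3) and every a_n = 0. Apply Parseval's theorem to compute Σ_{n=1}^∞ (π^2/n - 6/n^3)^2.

pi**6/14

Parseval: Σ b_n^2 = (1/π) ∫_{-π}^{π} ψ(x)^2 dx = 18*pi**6/7.
b_n^2 = 36·(π^2/n - 6/n^3)^2, so the sum equals (18*pi**6/7)/36 = pi**6/14.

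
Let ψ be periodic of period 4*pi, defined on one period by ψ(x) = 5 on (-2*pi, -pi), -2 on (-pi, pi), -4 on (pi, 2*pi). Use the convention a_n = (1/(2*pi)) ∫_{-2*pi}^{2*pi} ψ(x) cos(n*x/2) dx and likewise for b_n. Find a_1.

-5/pi

a_1 = (1/(2*pi)) ∫_{-2*pi}^{2*pi} ψ(x) cos(x/2) dx.
Split the integral at the breakpoints.
Directly, an antiderivative of (5) cos(x/2) is 10*sin(x/2); evaluating from -2*pi to -pi: ∫_{-2*pi}^{-pi} (5) cos(x/2) dx = (-10) - (0) = -10.
Directly, an antiderivative of (-2) cos(x/2) is -4*sin(x/2); evaluating from -pi to pi: ∫_{-pi}^{pi} (-2) cos(x/2) dx = (-4) - (4) = -8.
Directly, an antiderivative of (-4) cos(x/2) is -8*sin(x/2); evaluating from pi to 2*pi: ∫_{pi}^{2*pi} (-4) cos(x/2) dx = (0) - (-8) = 8.
Summing the pieces and multiplying by (1/(2*pi)) gives a_1 = -5/pi.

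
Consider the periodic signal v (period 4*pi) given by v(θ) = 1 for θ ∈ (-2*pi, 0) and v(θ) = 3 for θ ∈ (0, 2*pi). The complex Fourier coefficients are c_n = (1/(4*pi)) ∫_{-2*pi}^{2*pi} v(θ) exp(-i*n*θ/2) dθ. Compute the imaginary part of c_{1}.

-2/pi

Since v is real-valued, Im(c_{1}) = -(1/(4*pi)) ∫_{-2*pi}^{2*pi} v(θ) sin(θ/2) dθ = -b_{1}/2.
Split the integral at the breakpoints.
Directly, an antiderivative of (1) sin(θ/2) is -2*cos(θ/2); evaluating from -2*pi to 0: ∫_{-2*pi}^{0} (1) sin(θ/2) dθ = (-2) - (2) = -4.
Directly, an antiderivative of (3) sin(θ/2) is -6*cos(θ/2); evaluating from 0 to 2*pi: ∫_{0}^{2*pi} (3) sin(θ/2) dθ = (6) - (-6) = 12.
So ∫_{-2*pi}^{2*pi} v(θ) sin(θ/2) dθ = 8.
Hence Im(c_{1}) = (-1/(4*pi))·(8) = -2/pi.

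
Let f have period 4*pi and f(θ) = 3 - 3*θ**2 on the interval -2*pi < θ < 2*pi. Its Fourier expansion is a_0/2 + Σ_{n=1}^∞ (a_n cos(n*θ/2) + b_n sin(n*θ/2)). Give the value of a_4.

a_4 = (1/(2*pi)) ∫_{-2*pi}^{2*pi} f(θ) cos(2*θ) dθ.
f is even and cos(2*θ) is even, so the integrand is even and a_4 = 1/pi ∫_0^{2*pi} f(θ) cos(2*θ) dθ.
Integrating by parts twice (tabular method), an antiderivative of (3 - 3*θ**2) cos(2*θ) is -3*θ**2*sin(2*θ)/2 - 3*θ*cos(2*θ)/2 + 9*sin(2*θ)/4; evaluating from 0 to 2*pi: ∫_{0}^{2*pi} (3 - 3*θ**2) cos(2*θ) dθ = (-3*pi) - (0) = -3*pi.
Hence a_4 = (1/pi)·(-3*pi) = -3.

-3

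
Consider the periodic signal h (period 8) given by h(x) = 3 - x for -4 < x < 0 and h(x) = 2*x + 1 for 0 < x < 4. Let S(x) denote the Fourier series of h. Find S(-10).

5

x = -10 differs from x = -2 by -1 full period(s), and the series is 8-periodic.
h is continuous at x = -2 with value 5, so the series converges to 5 there.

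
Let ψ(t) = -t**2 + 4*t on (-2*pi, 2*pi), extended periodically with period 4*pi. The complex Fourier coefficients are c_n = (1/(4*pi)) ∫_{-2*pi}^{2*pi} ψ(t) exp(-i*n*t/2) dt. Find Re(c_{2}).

Since ψ is real-valued, Re(c_{2}) = (1/(4*pi)) ∫_{-2*pi}^{2*pi} ψ(t) cos(t) dt = a_{2}/2.
Integrating by parts twice (tabular method), an antiderivative of (-t**2 + 4*t) cos(t) is -t**2*sin(t) + 4*t*sin(t) - 2*t*cos(t) + 2*sin(t) + 4*cos(t); evaluating from -2*pi to 2*pi: ∫_{-2*pi}^{2*pi} (-t**2 + 4*t) cos(t) dt = (4 - 4*pi) - (4 + 4*pi) = -8*pi.
Hence Re(c_{2}) = (1/(4*pi))·(-8*pi) = -2.

-2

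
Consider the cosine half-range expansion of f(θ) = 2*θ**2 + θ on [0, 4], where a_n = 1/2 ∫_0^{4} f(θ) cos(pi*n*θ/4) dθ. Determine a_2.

a_2 = 1/2 ∫_0^{4} (2*θ**2 + θ) cos(pi*θ/2) dθ.
Integrating by parts twice (tabular method), an antiderivative of (2*θ**2 + θ) cos(pi*θ/2) is 4*θ**2*sin(pi*θ/2)/pi + 2*θ*sin(pi*θ/2)/pi + 16*θ*cos(pi*θ/2)/pi**2 - 32*sin(pi*θ/2)/pi**3 + 4*cos(pi*θ/2)/pi**2; evaluating from 0 to 4: ∫_{0}^{4} (2*θ**2 + θ) cos(pi*θ/2) dθ = (68/pi**2) - (4/pi**2) = 64/pi**2.
Hence a_2 = (1/2)·(64/pi**2) = 32/pi**2.

32/pi**2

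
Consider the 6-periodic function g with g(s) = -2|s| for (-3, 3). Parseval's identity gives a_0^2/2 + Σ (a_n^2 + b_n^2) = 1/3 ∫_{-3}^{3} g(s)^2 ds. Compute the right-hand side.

24

1/3 ∫_{-3}^{3} g(s)^2 ds = 1/3 · (72) = 24.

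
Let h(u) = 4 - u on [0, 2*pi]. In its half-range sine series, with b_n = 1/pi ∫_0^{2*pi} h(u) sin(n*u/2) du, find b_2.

b_2 = 1/pi ∫_0^{2*pi} (4 - u) sin(u) du.
Integrating by parts (boundary term plus one more integral), an antiderivative of (4 - u) sin(u) is u*cos(u) - sin(u) - 4*cos(u); evaluating from 0 to 2*pi: ∫_{0}^{2*pi} (4 - u) sin(u) du = (-4 + 2*pi) - (-4) = 2*pi.
Hence b_2 = (1/pi)·(2*pi) = 2.

2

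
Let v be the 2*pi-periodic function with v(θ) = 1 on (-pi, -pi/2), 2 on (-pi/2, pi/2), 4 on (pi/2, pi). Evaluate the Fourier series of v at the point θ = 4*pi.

θ = 4*pi differs from θ = 0 by 2 full period(s), and the series is 2*pi-periodic.
v is continuous at θ = 0 with value 2, so the series converges to 2 there.

2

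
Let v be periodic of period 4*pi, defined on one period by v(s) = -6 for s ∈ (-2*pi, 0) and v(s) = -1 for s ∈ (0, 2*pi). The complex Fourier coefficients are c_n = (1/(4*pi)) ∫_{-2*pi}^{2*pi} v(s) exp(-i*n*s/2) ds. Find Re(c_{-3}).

0

Since v is real-valued, Re(c_{-3}) = (1/(4*pi)) ∫_{-2*pi}^{2*pi} v(s) cos(-3*s/2) ds = a_{3}/2.
Split the integral at the breakpoints.
Directly, an antiderivative of (-6) cos(-3*s/2) is -4*sin(3*s/2); evaluating from -2*pi to 0: ∫_{-2*pi}^{0} (-6) cos(-3*s/2) ds = (0) - (0) = 0.
Directly, an antiderivative of (-1) cos(-3*s/2) is -2*sin(3*s/2)/3; evaluating from 0 to 2*pi: ∫_{0}^{2*pi} (-1) cos(-3*s/2) ds = (0) - (0) = 0.
So ∫_{-2*pi}^{2*pi} v(s) cos(-3*s/2) ds = 0.
Hence Re(c_{-3}) = (1/(4*pi))·(0) = 0.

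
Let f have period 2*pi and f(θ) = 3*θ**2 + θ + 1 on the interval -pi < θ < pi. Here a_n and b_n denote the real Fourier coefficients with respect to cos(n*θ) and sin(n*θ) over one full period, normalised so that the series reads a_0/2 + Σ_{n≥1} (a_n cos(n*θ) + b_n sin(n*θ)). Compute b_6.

-1/3

b_6 = 1/pi ∫_{-pi}^{pi} f(θ) sin(6*θ) dθ.
Integrating by parts twice (tabular method), an antiderivative of (3*θ**2 + θ + 1) sin(6*θ) is -θ**2*cos(6*θ)/2 + θ*sin(6*θ)/6 - θ*cos(6*θ)/6 + sin(6*θ)/36 - 5*cos(6*θ)/36; evaluating from -pi to pi: ∫_{-pi}^{pi} (3*θ**2 + θ + 1) sin(6*θ) dθ = (-pi**2/2 - pi/6 - 5/36) - (-pi**2/2 - 5/36 + pi/6) = -pi/3.
Hence b_6 = (1/pi)·(-pi/3) = -1/3.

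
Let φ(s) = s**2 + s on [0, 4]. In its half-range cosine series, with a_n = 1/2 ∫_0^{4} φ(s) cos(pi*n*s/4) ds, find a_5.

a_5 = 1/2 ∫_0^{4} (s**2 + s) cos(5*pi*s/4) ds.
Integrating by parts twice (tabular method), an antiderivative of (s**2 + s) cos(5*pi*s/4) is 4*s**2*sin(5*pi*s/4)/(5*pi) + 4*s*sin(5*pi*s/4)/(5*pi) + 32*s*cos(5*pi*s/4)/(25*pi**2) - 128*sin(5*pi*s/4)/(125*pi**3) + 16*cos(5*pi*s/4)/(25*pi**2); evaluating from 0 to 4: ∫_{0}^{4} (s**2 + s) cos(5*pi*s/4) ds = (-144/(25*pi**2)) - (16/(25*pi**2)) = -32/(5*pi**2).
Hence a_5 = (1/2)·(-32/(5*pi**2)) = -16/(5*pi**2).

-16/(5*pi**2)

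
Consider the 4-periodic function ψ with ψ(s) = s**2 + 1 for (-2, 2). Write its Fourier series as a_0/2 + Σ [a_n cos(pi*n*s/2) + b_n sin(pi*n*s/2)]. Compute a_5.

a_5 = 1/2 ∫_{-2}^{2} ψ(s) cos(5*pi*s/2) ds.
ψ is even and cos(5*pi*s/2) is even, so the integrand is even and a_5 = ∫_0^{2} ψ(s) cos(5*pi*s/2) ds.
Integrating by parts twice (tabular method), an antiderivative of (s**2 + 1) cos(5*pi*s/2) is 2*s**2*sin(5*pi*s/2)/(5*pi) + 8*s*cos(5*pi*s/2)/(25*pi**2) - 16*sin(5*pi*s/2)/(125*pi**3) + 2*sin(5*pi*s/2)/(5*pi); evaluating from 0 to 2: ∫_{0}^{2} (s**2 + 1) cos(5*pi*s/2) ds = (-16/(25*pi**2)) - (0) = -16/(25*pi**2).
Hence a_5 = -16/(25*pi**2).

-16/(25*pi**2)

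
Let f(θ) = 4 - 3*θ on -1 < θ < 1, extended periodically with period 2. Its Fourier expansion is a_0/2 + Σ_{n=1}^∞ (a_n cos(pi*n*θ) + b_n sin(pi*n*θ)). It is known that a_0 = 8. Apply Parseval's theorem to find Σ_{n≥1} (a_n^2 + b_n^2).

6

Parseval: a_0^2/2 + Σ_{n≥1} (a_n^2+b_n^2) = ∫_{-1}^{1} f(θ)^2 dθ = 38.
Subtract a_0^2/2 = 32: Σ (a_n^2+b_n^2) = 6.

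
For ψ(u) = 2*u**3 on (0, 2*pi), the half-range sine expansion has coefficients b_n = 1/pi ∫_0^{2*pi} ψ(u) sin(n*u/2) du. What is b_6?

8/9 - 16*pi**2/3

b_6 = 1/pi ∫_0^{2*pi} (2*u**3) sin(3*u) du.
Integrating by parts three times (tabular method), an antiderivative of (2*u**3) sin(3*u) is -2*u**3*cos(3*u)/3 + 2*u**2*sin(3*u)/3 + 4*u*cos(3*u)/9 - 4*sin(3*u)/27; evaluating from 0 to 2*pi: ∫_{0}^{2*pi} (2*u**3) sin(3*u) du = (8*pi*(1 - 6*pi**2)/9) - (0) = 8*pi*(1 - 6*pi**2)/9.
Hence b_6 = (1/pi)·(8*pi*(1 - 6*pi**2)/9) = 8/9 - 16*pi**2/3.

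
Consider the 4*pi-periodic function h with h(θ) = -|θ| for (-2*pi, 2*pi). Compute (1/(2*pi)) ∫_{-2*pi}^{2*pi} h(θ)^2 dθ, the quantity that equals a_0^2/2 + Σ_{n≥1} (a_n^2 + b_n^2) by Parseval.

(1/(2*pi)) ∫_{-2*pi}^{2*pi} h(θ)^2 dθ = (1/(2*pi)) · (16*pi**3/3) = 8*pi**2/3.

8*pi**2/3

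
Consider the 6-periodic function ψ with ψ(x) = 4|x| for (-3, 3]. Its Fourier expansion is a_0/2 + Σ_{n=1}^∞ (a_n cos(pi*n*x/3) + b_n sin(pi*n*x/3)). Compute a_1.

a_1 = 1/3 ∫_{-3}^{3} ψ(x) cos(pi*x/3) dx.
ψ is even and cos(pi*x/3) is even, so the integrand is even and a_1 = 2/3 ∫_0^{3} ψ(x) cos(pi*x/3) dx.
Integrating by parts (boundary term plus one more integral), an antiderivative of (4*x) cos(pi*x/3) is 12*x*sin(pi*x/3)/pi + 36*cos(pi*x/3)/pi**2; evaluating from 0 to 3: ∫_{0}^{3} (4*x) cos(pi*x/3) dx = (-36/pi**2) - (36/pi**2) = -72/pi**2.
Hence a_1 = (2/3)·(-72/pi**2) = -48/pi**2.

-48/pi**2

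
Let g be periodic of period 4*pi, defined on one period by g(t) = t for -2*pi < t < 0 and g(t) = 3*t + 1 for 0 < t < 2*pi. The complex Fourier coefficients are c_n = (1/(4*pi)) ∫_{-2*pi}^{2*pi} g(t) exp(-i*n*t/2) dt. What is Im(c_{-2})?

-2

Since g is real-valued, Im(c_{-2}) = -(1/(4*pi)) ∫_{-2*pi}^{2*pi} g(t) sin(-t) dt = b_{2}/2.
Split the integral at the breakpoints.
Integrating by parts (boundary term plus one more integral), an antiderivative of (t) sin(-t) is t*cos(t) - sin(t); evaluating from -2*pi to 0: ∫_{-2*pi}^{0} (t) sin(-t) dt = (0) - (-2*pi) = 2*pi.
Integrating by parts (boundary term plus one more integral), an antiderivative of (3*t + 1) sin(-t) is 3*t*cos(t) - 3*sin(t) + cos(t); evaluating from 0 to 2*pi: ∫_{0}^{2*pi} (3*t + 1) sin(-t) dt = (1 + 6*pi) - (1) = 6*pi.
So ∫_{-2*pi}^{2*pi} g(t) sin(-t) dt = 8*pi.
Hence Im(c_{-2}) = (-1/(4*pi))·(8*pi) = -2.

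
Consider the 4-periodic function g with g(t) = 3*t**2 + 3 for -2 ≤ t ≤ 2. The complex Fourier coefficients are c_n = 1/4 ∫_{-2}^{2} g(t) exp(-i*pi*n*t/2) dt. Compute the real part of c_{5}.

Since g is real-valued, Re(c_{5}) = 1/4 ∫_{-2}^{2} g(t) cos(5*pi*t/2) dt = a_{5}/2.
g is even and cos(5*pi*t/2) is even, so the integrand is even: ∫_{-2}^{2} g(t) cos(5*pi*t/2) dt = 2∫_0^{2} g(t) cos(5*pi*t/2) dt.
Integrating by parts twice (tabular method), an antiderivative of (3*t**2 + 3) cos(5*pi*t/2) is 6*t**2*sin(5*pi*t/2)/(5*pi) + 24*t*cos(5*pi*t/2)/(25*pi**2) - 48*sin(5*pi*t/2)/(125*pi**3) + 6*sin(5*pi*t/2)/(5*pi); evaluating from 0 to 2: ∫_{0}^{2} (3*t**2 + 3) cos(5*pi*t/2) dt = (-48/(25*pi**2)) - (0) = -48/(25*pi**2).
So ∫_{-2}^{2} g(t) cos(5*pi*t/2) dt = -96/(25*pi**2).
Hence Re(c_{5}) = (1/4)·(-96/(25*pi**2)) = -24/(25*pi**2).

-24/(25*pi**2)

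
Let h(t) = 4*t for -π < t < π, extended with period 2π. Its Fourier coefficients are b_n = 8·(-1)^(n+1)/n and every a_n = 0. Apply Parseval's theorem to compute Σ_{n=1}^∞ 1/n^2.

Parseval: Σ b_n^2 = (1/π) ∫_{-π}^{π} h(t)^2 dt = 32*pi**2/3.
Σ b_n^2 = Σ 64/n^2, so Σ 1/n^2 = (32*pi**2/3)/64 = pi**2/6.

pi**2/6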